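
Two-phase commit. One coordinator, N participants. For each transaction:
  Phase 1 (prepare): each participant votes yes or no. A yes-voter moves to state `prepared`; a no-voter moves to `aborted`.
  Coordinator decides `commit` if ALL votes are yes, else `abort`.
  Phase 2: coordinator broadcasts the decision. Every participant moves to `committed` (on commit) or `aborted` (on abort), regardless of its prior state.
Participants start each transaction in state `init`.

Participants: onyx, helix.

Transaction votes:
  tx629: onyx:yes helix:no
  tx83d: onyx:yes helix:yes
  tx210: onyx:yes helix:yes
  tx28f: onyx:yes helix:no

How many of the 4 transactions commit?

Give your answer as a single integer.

Answer: 2

Derivation:
tx629: no from helix -> abort (commits=0)
tx83d: all yes -> commit (commits=1)
tx210: all yes -> commit (commits=2)
tx28f: no from helix -> abort (commits=2)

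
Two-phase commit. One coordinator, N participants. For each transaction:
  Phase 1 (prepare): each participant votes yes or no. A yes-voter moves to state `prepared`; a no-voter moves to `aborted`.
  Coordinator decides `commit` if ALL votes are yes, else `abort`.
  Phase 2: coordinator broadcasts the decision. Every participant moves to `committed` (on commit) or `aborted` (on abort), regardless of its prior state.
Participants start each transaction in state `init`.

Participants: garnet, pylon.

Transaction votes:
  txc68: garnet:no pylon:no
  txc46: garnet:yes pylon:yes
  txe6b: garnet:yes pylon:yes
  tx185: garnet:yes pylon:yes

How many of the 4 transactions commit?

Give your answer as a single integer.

txc68: no from garnet, pylon -> abort (commits=0)
txc46: all yes -> commit (commits=1)
txe6b: all yes -> commit (commits=2)
tx185: all yes -> commit (commits=3)

Answer: 3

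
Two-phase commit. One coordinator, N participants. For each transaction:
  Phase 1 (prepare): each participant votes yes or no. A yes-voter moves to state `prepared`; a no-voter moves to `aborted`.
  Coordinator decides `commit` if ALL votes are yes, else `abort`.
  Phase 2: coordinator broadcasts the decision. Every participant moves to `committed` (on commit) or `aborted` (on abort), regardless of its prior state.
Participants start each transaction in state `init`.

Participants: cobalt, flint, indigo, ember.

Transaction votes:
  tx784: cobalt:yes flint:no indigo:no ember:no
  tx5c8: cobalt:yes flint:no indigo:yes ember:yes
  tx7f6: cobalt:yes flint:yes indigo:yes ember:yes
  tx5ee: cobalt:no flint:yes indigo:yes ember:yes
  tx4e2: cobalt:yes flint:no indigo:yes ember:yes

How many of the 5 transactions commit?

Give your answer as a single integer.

Answer: 1

Derivation:
tx784: no from flint, indigo, ember -> abort (commits=0)
tx5c8: no from flint -> abort (commits=0)
tx7f6: all yes -> commit (commits=1)
tx5ee: no from cobalt -> abort (commits=1)
tx4e2: no from flint -> abort (commits=1)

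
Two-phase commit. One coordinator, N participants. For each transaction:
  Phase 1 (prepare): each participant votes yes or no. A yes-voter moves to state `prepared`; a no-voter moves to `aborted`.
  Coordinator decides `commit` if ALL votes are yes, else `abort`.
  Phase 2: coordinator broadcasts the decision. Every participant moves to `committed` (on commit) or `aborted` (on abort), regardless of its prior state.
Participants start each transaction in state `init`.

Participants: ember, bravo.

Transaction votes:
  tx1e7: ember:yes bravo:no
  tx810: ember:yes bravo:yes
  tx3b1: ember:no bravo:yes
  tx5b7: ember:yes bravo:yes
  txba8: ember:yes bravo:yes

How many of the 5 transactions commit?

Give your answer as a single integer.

tx1e7: no from bravo -> abort (commits=0)
tx810: all yes -> commit (commits=1)
tx3b1: no from ember -> abort (commits=1)
tx5b7: all yes -> commit (commits=2)
txba8: all yes -> commit (commits=3)

Answer: 3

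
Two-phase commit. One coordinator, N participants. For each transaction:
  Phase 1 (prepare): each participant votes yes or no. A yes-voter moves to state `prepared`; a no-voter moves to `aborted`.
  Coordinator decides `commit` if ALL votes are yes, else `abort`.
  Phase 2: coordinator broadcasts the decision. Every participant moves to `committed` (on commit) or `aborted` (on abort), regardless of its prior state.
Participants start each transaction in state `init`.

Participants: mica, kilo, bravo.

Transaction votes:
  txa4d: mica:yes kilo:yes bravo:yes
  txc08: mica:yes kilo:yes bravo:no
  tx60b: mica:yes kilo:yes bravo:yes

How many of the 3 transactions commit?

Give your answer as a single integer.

Answer: 2

Derivation:
txa4d: all yes -> commit (commits=1)
txc08: no from bravo -> abort (commits=1)
tx60b: all yes -> commit (commits=2)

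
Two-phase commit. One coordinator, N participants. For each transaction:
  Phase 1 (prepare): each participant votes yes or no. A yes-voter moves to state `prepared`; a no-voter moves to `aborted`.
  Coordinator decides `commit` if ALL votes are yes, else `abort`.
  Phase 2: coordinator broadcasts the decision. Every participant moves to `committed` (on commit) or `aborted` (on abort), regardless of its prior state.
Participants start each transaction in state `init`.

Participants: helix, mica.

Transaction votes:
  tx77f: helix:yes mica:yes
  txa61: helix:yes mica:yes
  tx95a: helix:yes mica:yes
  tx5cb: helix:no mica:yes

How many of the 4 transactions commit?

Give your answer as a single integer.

Answer: 3

Derivation:
tx77f: all yes -> commit (commits=1)
txa61: all yes -> commit (commits=2)
tx95a: all yes -> commit (commits=3)
tx5cb: no from helix -> abort (commits=3)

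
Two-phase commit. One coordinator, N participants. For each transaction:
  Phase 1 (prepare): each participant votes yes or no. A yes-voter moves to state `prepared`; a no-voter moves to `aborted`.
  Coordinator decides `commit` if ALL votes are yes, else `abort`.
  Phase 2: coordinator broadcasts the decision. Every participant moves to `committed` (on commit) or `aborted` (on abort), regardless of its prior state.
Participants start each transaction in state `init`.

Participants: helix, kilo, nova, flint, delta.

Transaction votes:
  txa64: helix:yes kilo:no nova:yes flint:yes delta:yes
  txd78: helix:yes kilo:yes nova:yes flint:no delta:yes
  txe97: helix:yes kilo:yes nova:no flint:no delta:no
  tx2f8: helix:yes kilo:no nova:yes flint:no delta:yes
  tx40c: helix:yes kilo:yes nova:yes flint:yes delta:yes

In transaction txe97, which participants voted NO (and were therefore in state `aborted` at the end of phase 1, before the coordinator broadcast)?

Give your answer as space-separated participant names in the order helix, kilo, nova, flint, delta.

Txn txe97 phase 1: helix yes -> prepared; kilo yes -> prepared; nova no -> aborted; flint no -> aborted; delta no -> aborted

Answer: nova flint delta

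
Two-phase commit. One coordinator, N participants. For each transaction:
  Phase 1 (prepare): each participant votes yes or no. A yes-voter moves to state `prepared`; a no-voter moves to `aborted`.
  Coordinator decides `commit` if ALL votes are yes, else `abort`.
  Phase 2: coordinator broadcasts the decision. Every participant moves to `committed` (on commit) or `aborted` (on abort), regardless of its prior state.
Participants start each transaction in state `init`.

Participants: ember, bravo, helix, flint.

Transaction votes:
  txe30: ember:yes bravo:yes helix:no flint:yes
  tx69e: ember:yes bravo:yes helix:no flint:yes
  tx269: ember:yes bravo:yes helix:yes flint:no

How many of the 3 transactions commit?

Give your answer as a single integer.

Answer: 0

Derivation:
txe30: no from helix -> abort (commits=0)
tx69e: no from helix -> abort (commits=0)
tx269: no from flint -> abort (commits=0)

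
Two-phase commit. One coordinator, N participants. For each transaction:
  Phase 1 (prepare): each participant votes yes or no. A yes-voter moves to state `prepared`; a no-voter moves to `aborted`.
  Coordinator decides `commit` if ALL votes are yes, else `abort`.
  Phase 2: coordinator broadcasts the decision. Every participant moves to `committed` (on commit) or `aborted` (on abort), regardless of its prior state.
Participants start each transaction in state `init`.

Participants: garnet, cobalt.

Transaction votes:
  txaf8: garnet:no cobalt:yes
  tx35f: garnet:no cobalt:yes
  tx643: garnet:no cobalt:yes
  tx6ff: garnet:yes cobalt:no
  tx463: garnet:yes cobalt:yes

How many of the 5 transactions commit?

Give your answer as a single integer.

txaf8: no from garnet -> abort (commits=0)
tx35f: no from garnet -> abort (commits=0)
tx643: no from garnet -> abort (commits=0)
tx6ff: no from cobalt -> abort (commits=0)
tx463: all yes -> commit (commits=1)

Answer: 1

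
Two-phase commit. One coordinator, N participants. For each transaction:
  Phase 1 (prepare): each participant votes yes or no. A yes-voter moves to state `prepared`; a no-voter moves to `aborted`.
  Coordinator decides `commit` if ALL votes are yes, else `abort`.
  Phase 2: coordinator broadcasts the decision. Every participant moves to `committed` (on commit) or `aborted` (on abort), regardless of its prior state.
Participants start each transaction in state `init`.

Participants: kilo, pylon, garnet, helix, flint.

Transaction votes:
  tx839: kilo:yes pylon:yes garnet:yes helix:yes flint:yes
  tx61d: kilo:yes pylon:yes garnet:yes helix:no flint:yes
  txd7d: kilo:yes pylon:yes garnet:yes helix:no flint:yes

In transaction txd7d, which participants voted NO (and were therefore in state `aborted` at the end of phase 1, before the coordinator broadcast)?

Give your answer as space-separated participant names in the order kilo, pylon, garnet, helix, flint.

Txn txd7d phase 1: kilo yes -> prepared; pylon yes -> prepared; garnet yes -> prepared; helix no -> aborted; flint yes -> prepared

Answer: helix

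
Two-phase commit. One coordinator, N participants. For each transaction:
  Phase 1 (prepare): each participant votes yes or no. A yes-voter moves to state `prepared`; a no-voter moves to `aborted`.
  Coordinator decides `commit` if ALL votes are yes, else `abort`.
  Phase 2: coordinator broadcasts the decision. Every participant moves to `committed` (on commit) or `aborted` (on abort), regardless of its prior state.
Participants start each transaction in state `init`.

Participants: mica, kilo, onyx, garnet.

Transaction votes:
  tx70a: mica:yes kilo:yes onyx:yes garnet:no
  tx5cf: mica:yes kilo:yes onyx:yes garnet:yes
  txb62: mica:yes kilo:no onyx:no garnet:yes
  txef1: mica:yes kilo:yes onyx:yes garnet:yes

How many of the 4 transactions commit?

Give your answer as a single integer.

Answer: 2

Derivation:
tx70a: no from garnet -> abort (commits=0)
tx5cf: all yes -> commit (commits=1)
txb62: no from kilo, onyx -> abort (commits=1)
txef1: all yes -> commit (commits=2)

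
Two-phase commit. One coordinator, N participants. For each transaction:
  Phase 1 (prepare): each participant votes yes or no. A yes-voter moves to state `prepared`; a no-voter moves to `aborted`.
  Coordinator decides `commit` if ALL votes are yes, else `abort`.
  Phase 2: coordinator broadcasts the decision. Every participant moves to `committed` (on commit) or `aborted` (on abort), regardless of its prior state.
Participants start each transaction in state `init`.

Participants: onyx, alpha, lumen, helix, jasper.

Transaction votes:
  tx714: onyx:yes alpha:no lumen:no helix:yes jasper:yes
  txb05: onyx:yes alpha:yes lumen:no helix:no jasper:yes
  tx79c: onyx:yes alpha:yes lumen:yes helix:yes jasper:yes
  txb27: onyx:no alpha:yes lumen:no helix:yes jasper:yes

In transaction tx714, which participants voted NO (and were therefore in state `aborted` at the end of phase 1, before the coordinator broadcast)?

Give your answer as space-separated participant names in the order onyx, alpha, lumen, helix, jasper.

Answer: alpha lumen

Derivation:
Txn tx714 phase 1: onyx yes -> prepared; alpha no -> aborted; lumen no -> aborted; helix yes -> prepared; jasper yes -> prepared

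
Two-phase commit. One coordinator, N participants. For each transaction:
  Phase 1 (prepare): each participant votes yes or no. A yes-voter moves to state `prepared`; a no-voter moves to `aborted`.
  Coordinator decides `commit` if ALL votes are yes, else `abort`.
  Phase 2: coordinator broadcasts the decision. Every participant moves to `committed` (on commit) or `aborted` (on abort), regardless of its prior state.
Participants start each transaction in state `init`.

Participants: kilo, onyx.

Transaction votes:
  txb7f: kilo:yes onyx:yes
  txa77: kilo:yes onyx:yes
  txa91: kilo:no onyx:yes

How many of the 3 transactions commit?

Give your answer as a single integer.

Answer: 2

Derivation:
txb7f: all yes -> commit (commits=1)
txa77: all yes -> commit (commits=2)
txa91: no from kilo -> abort (commits=2)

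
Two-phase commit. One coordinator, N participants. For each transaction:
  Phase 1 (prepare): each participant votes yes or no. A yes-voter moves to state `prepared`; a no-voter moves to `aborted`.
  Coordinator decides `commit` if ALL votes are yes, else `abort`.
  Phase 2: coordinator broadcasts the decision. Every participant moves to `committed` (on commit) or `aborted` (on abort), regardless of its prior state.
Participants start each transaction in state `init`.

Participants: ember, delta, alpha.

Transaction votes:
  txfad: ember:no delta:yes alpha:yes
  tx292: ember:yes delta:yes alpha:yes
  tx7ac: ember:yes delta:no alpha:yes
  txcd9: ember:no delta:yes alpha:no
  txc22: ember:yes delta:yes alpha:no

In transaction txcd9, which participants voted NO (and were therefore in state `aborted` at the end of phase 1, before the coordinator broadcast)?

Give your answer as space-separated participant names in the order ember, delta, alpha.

Txn txcd9 phase 1: ember no -> aborted; delta yes -> prepared; alpha no -> aborted

Answer: ember alpha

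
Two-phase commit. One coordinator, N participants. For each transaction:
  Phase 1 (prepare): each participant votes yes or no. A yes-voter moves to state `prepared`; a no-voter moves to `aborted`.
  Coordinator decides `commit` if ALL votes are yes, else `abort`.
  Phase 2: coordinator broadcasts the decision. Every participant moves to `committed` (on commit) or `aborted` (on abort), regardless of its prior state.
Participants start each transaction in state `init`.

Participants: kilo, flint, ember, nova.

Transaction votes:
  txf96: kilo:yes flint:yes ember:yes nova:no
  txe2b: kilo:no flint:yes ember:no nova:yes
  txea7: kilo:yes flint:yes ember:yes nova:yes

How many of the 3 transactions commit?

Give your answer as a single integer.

Answer: 1

Derivation:
txf96: no from nova -> abort (commits=0)
txe2b: no from kilo, ember -> abort (commits=0)
txea7: all yes -> commit (commits=1)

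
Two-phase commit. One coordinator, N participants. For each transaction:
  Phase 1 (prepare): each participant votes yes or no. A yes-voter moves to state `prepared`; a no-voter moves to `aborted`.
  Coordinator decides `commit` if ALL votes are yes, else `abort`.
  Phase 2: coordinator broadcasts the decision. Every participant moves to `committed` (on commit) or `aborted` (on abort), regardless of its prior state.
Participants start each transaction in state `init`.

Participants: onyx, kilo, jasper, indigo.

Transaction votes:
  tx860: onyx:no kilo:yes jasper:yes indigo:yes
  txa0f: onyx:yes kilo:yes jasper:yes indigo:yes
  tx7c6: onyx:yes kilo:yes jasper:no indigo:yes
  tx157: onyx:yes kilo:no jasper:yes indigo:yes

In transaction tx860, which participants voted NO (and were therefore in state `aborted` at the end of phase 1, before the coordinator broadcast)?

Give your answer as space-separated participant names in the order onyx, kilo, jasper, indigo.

Answer: onyx

Derivation:
Txn tx860 phase 1: onyx no -> aborted; kilo yes -> prepared; jasper yes -> prepared; indigo yes -> prepared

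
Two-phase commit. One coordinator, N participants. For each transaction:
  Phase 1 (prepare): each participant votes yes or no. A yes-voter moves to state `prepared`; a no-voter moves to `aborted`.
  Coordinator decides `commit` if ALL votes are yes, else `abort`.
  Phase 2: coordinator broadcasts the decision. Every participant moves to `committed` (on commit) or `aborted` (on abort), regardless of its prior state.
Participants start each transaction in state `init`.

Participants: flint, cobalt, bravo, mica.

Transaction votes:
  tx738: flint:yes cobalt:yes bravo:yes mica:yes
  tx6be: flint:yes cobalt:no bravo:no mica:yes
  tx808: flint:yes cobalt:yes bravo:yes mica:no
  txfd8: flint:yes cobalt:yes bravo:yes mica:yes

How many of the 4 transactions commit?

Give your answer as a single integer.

Answer: 2

Derivation:
tx738: all yes -> commit (commits=1)
tx6be: no from cobalt, bravo -> abort (commits=1)
tx808: no from mica -> abort (commits=1)
txfd8: all yes -> commit (commits=2)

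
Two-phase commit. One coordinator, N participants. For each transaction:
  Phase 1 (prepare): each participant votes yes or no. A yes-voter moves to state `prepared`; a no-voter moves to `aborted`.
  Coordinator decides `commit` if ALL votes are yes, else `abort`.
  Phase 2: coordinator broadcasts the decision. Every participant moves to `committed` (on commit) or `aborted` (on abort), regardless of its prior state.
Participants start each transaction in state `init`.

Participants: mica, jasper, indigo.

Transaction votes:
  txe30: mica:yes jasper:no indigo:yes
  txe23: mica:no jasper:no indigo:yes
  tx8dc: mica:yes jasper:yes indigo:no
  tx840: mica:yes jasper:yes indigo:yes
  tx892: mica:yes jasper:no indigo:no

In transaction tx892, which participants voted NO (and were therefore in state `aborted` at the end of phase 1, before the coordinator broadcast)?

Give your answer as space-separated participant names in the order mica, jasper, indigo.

Txn tx892 phase 1: mica yes -> prepared; jasper no -> aborted; indigo no -> aborted

Answer: jasper indigo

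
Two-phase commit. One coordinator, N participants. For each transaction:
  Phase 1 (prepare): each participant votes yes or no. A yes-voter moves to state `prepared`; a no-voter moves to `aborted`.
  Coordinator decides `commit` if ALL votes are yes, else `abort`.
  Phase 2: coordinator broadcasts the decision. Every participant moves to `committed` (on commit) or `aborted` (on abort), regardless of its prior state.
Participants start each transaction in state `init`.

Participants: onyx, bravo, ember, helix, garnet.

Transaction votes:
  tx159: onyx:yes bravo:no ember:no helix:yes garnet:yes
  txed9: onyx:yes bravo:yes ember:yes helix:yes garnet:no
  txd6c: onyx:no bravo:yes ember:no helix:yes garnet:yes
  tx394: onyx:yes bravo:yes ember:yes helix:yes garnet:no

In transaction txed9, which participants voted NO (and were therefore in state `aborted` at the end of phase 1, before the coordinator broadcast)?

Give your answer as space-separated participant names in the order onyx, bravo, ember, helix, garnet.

Answer: garnet

Derivation:
Txn txed9 phase 1: onyx yes -> prepared; bravo yes -> prepared; ember yes -> prepared; helix yes -> prepared; garnet no -> aborted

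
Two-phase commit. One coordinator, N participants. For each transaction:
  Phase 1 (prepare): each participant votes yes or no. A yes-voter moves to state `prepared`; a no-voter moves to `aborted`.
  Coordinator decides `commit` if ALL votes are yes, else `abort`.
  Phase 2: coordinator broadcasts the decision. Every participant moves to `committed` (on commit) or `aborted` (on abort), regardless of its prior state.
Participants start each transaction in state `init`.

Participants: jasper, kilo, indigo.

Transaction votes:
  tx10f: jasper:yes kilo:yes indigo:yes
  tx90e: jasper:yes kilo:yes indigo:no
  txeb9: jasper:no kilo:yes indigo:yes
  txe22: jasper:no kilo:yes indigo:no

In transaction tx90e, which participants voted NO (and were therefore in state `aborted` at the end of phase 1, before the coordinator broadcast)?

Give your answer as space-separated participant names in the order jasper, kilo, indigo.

Answer: indigo

Derivation:
Txn tx90e phase 1: jasper yes -> prepared; kilo yes -> prepared; indigo no -> aborted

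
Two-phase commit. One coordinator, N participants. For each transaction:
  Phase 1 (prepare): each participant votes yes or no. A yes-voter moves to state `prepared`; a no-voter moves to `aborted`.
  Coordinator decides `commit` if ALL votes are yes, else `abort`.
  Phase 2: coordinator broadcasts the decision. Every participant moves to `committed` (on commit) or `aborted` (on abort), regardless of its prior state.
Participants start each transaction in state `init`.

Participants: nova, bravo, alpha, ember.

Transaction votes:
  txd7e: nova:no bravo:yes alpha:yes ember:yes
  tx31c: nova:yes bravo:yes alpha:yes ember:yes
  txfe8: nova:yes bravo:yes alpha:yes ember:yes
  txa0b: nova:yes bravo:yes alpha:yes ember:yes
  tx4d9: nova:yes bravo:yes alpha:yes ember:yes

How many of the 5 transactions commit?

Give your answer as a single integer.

txd7e: no from nova -> abort (commits=0)
tx31c: all yes -> commit (commits=1)
txfe8: all yes -> commit (commits=2)
txa0b: all yes -> commit (commits=3)
tx4d9: all yes -> commit (commits=4)

Answer: 4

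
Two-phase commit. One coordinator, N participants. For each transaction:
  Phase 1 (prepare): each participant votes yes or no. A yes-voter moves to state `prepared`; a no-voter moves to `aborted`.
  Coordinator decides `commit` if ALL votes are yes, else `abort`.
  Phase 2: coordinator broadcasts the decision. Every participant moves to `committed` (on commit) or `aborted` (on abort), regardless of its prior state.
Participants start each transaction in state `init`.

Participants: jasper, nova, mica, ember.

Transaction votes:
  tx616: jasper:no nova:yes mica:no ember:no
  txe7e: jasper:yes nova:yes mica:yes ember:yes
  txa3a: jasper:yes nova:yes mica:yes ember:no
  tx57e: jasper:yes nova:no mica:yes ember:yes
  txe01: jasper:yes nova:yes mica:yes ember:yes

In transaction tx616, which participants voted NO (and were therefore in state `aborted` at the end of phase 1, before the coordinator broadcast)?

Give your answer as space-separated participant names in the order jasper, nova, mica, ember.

Txn tx616 phase 1: jasper no -> aborted; nova yes -> prepared; mica no -> aborted; ember no -> aborted

Answer: jasper mica ember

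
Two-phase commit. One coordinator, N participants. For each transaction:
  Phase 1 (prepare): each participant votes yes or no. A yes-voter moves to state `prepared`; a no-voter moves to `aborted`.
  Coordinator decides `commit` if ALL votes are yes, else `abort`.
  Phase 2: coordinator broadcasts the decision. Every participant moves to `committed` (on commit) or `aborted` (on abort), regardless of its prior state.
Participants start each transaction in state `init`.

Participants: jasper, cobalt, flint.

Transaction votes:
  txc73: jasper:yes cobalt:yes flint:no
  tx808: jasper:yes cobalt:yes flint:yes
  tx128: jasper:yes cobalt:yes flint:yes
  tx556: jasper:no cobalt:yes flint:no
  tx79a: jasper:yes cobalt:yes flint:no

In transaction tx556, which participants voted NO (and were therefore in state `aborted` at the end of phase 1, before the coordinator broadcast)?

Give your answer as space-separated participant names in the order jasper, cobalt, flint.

Txn tx556 phase 1: jasper no -> aborted; cobalt yes -> prepared; flint no -> aborted

Answer: jasper flint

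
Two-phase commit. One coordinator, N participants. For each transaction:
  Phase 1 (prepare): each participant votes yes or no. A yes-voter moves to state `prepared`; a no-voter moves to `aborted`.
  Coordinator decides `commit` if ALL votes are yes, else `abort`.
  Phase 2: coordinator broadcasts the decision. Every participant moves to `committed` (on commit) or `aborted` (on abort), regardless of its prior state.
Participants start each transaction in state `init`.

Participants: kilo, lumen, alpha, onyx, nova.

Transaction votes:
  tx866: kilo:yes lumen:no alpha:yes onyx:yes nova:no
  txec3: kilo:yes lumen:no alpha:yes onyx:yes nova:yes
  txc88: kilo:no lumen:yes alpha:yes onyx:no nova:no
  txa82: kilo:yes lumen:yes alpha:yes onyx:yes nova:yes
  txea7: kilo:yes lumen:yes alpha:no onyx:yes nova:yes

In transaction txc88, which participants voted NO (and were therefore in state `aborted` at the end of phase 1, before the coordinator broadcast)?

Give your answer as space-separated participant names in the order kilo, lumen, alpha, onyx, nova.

Answer: kilo onyx nova

Derivation:
Txn txc88 phase 1: kilo no -> aborted; lumen yes -> prepared; alpha yes -> prepared; onyx no -> aborted; nova no -> aborted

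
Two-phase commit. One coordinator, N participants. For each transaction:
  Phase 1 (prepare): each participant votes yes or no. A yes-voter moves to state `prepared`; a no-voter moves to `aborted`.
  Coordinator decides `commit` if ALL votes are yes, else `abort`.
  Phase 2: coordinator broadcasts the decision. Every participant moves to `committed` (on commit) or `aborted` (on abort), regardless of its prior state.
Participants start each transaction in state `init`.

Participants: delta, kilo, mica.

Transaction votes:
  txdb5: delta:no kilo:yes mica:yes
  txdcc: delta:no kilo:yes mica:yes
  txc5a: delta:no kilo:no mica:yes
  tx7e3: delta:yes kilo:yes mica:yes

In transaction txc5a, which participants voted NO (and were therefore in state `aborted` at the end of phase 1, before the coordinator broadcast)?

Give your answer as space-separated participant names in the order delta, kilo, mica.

Answer: delta kilo

Derivation:
Txn txc5a phase 1: delta no -> aborted; kilo no -> aborted; mica yes -> prepared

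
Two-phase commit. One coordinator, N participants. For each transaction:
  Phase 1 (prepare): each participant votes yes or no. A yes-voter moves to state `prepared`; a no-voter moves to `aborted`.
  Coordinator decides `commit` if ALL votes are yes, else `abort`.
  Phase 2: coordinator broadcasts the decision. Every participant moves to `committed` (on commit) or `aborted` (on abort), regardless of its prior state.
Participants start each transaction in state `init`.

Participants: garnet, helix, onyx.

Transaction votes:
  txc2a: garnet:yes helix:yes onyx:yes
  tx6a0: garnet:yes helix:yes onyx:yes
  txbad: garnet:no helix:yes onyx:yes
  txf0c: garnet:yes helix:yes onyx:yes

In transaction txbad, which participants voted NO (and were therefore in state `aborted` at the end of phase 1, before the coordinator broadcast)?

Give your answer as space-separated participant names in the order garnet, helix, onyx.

Answer: garnet

Derivation:
Txn txbad phase 1: garnet no -> aborted; helix yes -> prepared; onyx yes -> prepared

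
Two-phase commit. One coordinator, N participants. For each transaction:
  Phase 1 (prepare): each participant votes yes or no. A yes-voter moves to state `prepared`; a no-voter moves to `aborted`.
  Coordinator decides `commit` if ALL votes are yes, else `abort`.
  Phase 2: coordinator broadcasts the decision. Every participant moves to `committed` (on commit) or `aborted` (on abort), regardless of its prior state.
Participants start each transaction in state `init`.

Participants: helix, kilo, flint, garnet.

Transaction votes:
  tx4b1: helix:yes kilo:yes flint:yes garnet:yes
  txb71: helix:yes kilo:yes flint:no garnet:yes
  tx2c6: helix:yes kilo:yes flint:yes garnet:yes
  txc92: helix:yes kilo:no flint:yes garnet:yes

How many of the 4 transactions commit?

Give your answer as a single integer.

tx4b1: all yes -> commit (commits=1)
txb71: no from flint -> abort (commits=1)
tx2c6: all yes -> commit (commits=2)
txc92: no from kilo -> abort (commits=2)

Answer: 2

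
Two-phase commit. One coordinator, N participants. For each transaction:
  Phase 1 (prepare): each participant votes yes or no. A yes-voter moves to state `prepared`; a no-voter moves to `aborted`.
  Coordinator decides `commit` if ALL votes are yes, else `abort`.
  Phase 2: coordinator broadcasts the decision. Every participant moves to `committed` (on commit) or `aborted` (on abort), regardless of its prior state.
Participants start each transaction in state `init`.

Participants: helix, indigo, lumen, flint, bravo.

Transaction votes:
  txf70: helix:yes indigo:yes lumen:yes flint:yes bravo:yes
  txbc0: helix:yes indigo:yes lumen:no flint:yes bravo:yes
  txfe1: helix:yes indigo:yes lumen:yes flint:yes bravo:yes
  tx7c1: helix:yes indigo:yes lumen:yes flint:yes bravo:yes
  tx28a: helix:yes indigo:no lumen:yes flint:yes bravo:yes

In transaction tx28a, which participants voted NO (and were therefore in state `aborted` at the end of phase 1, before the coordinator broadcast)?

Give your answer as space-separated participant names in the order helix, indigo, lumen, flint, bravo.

Answer: indigo

Derivation:
Txn tx28a phase 1: helix yes -> prepared; indigo no -> aborted; lumen yes -> prepared; flint yes -> prepared; bravo yes -> prepared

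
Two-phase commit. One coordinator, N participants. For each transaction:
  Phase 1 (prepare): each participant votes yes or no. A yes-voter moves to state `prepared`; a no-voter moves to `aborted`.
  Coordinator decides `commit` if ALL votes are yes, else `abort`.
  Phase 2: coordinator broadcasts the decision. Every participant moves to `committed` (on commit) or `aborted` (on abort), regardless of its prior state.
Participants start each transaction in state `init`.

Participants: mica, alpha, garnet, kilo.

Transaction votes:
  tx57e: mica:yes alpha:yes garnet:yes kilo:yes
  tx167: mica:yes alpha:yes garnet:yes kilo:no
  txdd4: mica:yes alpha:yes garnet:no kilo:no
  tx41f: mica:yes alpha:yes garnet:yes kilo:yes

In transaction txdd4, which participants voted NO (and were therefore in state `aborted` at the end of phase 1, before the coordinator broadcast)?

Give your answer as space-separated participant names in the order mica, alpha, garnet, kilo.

Txn txdd4 phase 1: mica yes -> prepared; alpha yes -> prepared; garnet no -> aborted; kilo no -> aborted

Answer: garnet kilo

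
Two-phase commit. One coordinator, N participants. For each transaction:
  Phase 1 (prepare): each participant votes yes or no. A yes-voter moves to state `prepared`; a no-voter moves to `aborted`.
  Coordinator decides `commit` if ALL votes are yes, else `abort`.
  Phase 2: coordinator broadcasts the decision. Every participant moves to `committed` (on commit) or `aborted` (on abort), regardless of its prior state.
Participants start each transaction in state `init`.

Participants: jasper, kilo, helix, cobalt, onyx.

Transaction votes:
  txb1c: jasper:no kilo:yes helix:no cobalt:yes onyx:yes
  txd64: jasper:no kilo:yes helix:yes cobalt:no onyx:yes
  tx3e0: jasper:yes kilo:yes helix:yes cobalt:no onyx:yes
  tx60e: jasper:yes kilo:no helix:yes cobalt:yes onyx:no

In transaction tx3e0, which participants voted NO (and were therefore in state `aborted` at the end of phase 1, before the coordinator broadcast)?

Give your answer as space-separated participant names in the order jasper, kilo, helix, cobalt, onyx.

Answer: cobalt

Derivation:
Txn tx3e0 phase 1: jasper yes -> prepared; kilo yes -> prepared; helix yes -> prepared; cobalt no -> aborted; onyx yes -> prepared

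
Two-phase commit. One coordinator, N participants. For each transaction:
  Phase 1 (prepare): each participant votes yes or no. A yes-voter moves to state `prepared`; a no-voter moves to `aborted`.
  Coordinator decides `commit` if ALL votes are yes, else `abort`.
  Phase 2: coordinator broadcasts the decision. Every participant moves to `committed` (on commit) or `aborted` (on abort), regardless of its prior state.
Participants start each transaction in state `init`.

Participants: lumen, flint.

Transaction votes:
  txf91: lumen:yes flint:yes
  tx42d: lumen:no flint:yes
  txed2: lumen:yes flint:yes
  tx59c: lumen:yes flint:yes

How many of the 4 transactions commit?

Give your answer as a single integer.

txf91: all yes -> commit (commits=1)
tx42d: no from lumen -> abort (commits=1)
txed2: all yes -> commit (commits=2)
tx59c: all yes -> commit (commits=3)

Answer: 3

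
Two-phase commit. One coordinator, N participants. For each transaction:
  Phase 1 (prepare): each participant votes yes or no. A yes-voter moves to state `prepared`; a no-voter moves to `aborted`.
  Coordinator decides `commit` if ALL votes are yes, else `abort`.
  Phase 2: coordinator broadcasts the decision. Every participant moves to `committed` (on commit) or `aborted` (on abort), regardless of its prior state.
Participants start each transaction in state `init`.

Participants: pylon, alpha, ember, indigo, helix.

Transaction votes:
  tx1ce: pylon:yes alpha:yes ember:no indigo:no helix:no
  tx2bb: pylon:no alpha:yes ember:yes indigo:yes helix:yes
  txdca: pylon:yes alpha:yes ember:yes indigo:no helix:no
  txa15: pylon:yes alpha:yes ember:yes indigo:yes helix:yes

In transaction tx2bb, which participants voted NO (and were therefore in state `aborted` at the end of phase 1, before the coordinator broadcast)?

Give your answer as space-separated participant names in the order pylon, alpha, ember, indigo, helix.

Answer: pylon

Derivation:
Txn tx2bb phase 1: pylon no -> aborted; alpha yes -> prepared; ember yes -> prepared; indigo yes -> prepared; helix yes -> prepared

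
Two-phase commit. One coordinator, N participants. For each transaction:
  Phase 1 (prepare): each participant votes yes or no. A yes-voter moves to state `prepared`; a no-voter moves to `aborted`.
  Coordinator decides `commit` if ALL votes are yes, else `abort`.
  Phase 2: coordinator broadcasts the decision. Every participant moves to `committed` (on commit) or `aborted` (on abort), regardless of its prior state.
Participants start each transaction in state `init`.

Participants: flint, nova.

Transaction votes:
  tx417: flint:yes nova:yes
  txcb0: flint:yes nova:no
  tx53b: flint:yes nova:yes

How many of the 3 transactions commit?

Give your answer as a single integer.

tx417: all yes -> commit (commits=1)
txcb0: no from nova -> abort (commits=1)
tx53b: all yes -> commit (commits=2)

Answer: 2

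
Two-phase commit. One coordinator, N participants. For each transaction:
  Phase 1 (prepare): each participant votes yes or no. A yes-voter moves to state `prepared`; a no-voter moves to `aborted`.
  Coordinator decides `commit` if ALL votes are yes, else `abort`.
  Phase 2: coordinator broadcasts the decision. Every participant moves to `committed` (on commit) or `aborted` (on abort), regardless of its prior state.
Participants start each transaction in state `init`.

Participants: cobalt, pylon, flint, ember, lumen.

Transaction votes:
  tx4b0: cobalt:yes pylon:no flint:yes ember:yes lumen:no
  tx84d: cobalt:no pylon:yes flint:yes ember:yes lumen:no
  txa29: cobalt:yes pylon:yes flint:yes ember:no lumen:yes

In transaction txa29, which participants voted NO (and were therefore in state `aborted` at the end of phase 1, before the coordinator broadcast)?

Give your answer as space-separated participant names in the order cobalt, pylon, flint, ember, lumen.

Answer: ember

Derivation:
Txn txa29 phase 1: cobalt yes -> prepared; pylon yes -> prepared; flint yes -> prepared; ember no -> aborted; lumen yes -> prepared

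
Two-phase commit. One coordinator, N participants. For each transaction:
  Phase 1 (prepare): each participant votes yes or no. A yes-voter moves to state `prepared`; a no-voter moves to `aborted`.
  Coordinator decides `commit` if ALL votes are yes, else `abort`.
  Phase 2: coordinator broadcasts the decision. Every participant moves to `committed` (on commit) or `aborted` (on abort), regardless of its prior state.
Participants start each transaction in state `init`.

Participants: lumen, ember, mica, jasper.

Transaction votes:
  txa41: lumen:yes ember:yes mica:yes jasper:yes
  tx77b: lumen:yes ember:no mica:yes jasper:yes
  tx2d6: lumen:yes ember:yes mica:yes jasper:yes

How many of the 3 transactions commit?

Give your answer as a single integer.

txa41: all yes -> commit (commits=1)
tx77b: no from ember -> abort (commits=1)
tx2d6: all yes -> commit (commits=2)

Answer: 2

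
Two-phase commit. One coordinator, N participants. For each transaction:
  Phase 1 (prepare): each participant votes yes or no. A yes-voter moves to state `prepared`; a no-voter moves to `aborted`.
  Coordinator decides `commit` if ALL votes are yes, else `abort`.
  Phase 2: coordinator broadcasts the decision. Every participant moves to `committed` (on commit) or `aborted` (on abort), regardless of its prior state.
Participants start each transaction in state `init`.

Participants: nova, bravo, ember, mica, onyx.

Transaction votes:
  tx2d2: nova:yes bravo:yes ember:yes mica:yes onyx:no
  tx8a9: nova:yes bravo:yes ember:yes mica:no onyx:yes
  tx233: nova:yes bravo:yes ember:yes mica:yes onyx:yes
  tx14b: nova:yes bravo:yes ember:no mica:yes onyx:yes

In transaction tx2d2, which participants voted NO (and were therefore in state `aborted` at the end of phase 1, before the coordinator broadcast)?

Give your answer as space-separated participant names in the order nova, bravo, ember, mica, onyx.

Answer: onyx

Derivation:
Txn tx2d2 phase 1: nova yes -> prepared; bravo yes -> prepared; ember yes -> prepared; mica yes -> prepared; onyx no -> aborted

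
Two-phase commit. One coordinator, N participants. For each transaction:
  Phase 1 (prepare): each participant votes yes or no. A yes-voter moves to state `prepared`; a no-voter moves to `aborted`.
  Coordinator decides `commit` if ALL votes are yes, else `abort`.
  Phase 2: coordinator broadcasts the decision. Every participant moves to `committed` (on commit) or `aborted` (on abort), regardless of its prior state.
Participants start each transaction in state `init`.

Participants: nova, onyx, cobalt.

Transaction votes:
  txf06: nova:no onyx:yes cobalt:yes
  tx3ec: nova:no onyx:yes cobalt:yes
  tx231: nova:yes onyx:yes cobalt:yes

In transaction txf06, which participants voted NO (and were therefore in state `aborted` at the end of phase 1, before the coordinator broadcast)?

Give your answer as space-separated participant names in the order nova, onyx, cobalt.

Txn txf06 phase 1: nova no -> aborted; onyx yes -> prepared; cobalt yes -> prepared

Answer: nova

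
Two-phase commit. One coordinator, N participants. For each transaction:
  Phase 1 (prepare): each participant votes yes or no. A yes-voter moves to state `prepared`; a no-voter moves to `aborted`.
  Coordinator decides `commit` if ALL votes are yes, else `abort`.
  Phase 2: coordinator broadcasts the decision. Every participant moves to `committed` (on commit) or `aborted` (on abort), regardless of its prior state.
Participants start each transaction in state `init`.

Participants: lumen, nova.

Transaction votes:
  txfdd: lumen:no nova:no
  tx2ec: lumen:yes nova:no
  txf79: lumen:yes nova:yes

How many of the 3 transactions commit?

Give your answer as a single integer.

txfdd: no from lumen, nova -> abort (commits=0)
tx2ec: no from nova -> abort (commits=0)
txf79: all yes -> commit (commits=1)

Answer: 1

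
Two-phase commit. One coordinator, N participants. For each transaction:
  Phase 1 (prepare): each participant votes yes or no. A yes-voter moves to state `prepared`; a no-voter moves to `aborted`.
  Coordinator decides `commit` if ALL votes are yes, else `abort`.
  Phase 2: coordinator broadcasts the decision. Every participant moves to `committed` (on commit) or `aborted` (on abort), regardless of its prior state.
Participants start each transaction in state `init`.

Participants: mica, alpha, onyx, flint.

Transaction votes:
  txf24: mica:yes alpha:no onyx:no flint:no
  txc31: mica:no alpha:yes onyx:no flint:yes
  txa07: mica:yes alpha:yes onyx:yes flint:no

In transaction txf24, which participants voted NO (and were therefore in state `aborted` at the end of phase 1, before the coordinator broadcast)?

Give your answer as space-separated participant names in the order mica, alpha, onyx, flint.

Txn txf24 phase 1: mica yes -> prepared; alpha no -> aborted; onyx no -> aborted; flint no -> aborted

Answer: alpha onyx flint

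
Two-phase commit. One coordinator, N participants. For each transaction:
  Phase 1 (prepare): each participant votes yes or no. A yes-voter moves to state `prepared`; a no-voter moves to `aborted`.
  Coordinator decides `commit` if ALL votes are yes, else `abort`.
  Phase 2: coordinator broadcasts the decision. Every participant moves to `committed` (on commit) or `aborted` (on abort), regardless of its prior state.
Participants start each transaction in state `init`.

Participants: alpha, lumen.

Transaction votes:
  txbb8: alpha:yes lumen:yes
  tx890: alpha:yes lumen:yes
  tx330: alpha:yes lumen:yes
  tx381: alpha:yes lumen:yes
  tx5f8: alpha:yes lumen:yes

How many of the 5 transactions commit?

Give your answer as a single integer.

txbb8: all yes -> commit (commits=1)
tx890: all yes -> commit (commits=2)
tx330: all yes -> commit (commits=3)
tx381: all yes -> commit (commits=4)
tx5f8: all yes -> commit (commits=5)

Answer: 5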